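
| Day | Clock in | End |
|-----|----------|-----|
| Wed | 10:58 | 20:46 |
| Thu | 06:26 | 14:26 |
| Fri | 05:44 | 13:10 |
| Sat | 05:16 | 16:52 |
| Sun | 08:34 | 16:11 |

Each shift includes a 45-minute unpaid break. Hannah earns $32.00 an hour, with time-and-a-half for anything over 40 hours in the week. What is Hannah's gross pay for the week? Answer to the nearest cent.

$1313.60

Wed: 10:58–20:46 = 9 h 48 min; less 45 min break → 9 h 3 min
Thu: 06:26–14:26 = 8 h 0 min; less 45 min break → 7 h 15 min
Fri: 05:44–13:10 = 7 h 26 min; less 45 min break → 6 h 41 min
Sat: 05:16–16:52 = 11 h 36 min; less 45 min break → 10 h 51 min
Sun: 08:34–16:11 = 7 h 37 min; less 45 min break → 6 h 52 min
Total worked: 40 h 42 min = 2442 min.
Regular 40 h 0 min = 2400 min at $32.00/h; overtime 0 h 42 min = 42 min at $48.00/h.
Pay = (2400 × $32.00 + 42 × $48.00) ÷ 60 = $1313.60.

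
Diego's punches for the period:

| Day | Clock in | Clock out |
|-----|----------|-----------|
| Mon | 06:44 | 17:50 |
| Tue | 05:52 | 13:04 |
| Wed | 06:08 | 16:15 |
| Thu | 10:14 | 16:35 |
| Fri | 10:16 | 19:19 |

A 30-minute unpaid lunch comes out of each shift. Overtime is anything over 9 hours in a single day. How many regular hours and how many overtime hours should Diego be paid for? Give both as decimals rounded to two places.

Regular 39.10 hours, overtime 2.22 hours

Mon: 06:44–17:50 = 11 h 6 min; less 30 min break → 10 h 36 min
Tue: 05:52–13:04 = 7 h 12 min; less 30 min break → 6 h 42 min
Wed: 06:08–16:15 = 10 h 7 min; less 30 min break → 9 h 37 min
Thu: 10:14–16:35 = 6 h 21 min; less 30 min break → 5 h 51 min
Fri: 10:16–19:19 = 9 h 3 min; less 30 min break → 8 h 33 min
Mon reg 9 h 0 min / OT 1 h 36 min; Tue reg 6 h 42 min / OT 0 h 0 min; Wed reg 9 h 0 min / OT 0 h 37 min; Thu reg 5 h 51 min / OT 0 h 0 min; Fri reg 8 h 33 min / OT 0 h 0 min.
Totals: regular 39 h 6 min, overtime 2 h 13 min.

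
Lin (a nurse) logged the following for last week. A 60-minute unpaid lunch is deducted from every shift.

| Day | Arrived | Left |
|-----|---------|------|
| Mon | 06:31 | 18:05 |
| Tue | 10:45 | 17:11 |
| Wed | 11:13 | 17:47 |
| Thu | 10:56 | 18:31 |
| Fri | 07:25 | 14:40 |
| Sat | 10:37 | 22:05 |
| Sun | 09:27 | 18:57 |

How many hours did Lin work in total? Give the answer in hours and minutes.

53 h 22 min

Mon: 06:31–18:05 = 11 h 34 min; less 60 min break → 10 h 34 min
Tue: 10:45–17:11 = 6 h 26 min; less 60 min break → 5 h 26 min
Wed: 11:13–17:47 = 6 h 34 min; less 60 min break → 5 h 34 min
Thu: 10:56–18:31 = 7 h 35 min; less 60 min break → 6 h 35 min
Fri: 07:25–14:40 = 7 h 15 min; less 60 min break → 6 h 15 min
Sat: 10:37–22:05 = 11 h 28 min; less 60 min break → 10 h 28 min
Sun: 09:27–18:57 = 9 h 30 min; less 60 min break → 8 h 30 min
Total: 10 h 34 min + 5 h 26 min + 5 h 34 min + 6 h 35 min + 6 h 15 min + 10 h 28 min + 8 h 30 min = 53 h 22 min.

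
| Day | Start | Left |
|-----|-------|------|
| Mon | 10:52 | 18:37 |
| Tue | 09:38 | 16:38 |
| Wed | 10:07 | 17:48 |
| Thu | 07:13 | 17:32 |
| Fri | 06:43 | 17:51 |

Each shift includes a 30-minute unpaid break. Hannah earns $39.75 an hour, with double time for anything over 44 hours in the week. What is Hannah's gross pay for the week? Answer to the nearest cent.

Mon: 10:52–18:37 = 7 h 45 min; less 30 min break → 7 h 15 min
Tue: 09:38–16:38 = 7 h 0 min; less 30 min break → 6 h 30 min
Wed: 10:07–17:48 = 7 h 41 min; less 30 min break → 7 h 11 min
Thu: 07:13–17:32 = 10 h 19 min; less 30 min break → 9 h 49 min
Fri: 06:43–17:51 = 11 h 8 min; less 30 min break → 10 h 38 min
Total worked: 41 h 23 min = 2483 min.
Regular 41 h 23 min = 2483 min at $39.75/h; overtime 0 h 0 min = 0 min at $79.50/h.
Pay = (2483 × $39.75 + 0 × $79.50) ÷ 60 = $1644.99.

$1644.99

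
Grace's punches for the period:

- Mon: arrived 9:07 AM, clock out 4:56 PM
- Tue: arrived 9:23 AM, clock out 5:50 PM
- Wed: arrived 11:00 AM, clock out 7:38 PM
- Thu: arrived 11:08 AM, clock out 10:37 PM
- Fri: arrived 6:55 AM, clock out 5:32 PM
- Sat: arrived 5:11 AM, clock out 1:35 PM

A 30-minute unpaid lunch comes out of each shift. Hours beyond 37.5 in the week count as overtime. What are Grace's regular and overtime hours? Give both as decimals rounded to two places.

Mon: 9:07 AM–4:56 PM = 7 h 49 min; less 30 min break → 7 h 19 min
Tue: 9:23 AM–5:50 PM = 8 h 27 min; less 30 min break → 7 h 57 min
Wed: 11:00 AM–7:38 PM = 8 h 38 min; less 30 min break → 8 h 8 min
Thu: 11:08 AM–10:37 PM = 11 h 29 min; less 30 min break → 10 h 59 min
Fri: 6:55 AM–5:32 PM = 10 h 37 min; less 30 min break → 10 h 7 min
Sat: 5:11 AM–1:35 PM = 8 h 24 min; less 30 min break → 7 h 54 min
Total worked: 52 h 24 min = 52.40 h.
Threshold 37.5 h → overtime 14 h 54 min, regular 37 h 30 min.

Regular 37.50 hours, overtime 14.90 hours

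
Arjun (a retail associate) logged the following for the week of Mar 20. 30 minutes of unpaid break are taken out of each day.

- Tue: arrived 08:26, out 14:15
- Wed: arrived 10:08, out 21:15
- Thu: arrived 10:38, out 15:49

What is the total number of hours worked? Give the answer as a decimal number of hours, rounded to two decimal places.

Tue: 08:26–14:15 = 5 h 49 min; less 30 min break → 5 h 19 min
Wed: 10:08–21:15 = 11 h 7 min; less 30 min break → 10 h 37 min
Thu: 10:38–15:49 = 5 h 11 min; less 30 min break → 4 h 41 min
Total: 5 h 19 min + 10 h 37 min + 4 h 41 min = 20 h 37 min.

20.62 hours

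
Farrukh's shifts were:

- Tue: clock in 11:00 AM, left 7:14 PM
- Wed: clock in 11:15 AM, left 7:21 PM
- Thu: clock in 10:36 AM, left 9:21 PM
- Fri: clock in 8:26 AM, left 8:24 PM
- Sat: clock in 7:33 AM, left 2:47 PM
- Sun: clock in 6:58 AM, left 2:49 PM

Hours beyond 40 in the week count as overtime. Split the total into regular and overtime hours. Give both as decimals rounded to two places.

Regular 40.00 hours, overtime 14.13 hours

Tue: 11:00 AM–7:14 PM = 8 h 14 min
Wed: 11:15 AM–7:21 PM = 8 h 6 min
Thu: 10:36 AM–9:21 PM = 10 h 45 min
Fri: 8:26 AM–8:24 PM = 11 h 58 min
Sat: 7:33 AM–2:47 PM = 7 h 14 min
Sun: 6:58 AM–2:49 PM = 7 h 51 min
Total worked: 54 h 8 min = 54.13 h.
Threshold 40 h → overtime 14 h 8 min, regular 40 h 0 min.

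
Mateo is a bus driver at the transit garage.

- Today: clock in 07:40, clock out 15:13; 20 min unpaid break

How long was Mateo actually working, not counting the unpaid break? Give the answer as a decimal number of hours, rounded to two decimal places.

Today: 07:40–15:13 = 7 h 33 min; less 20 min break → 7 h 13 min

7.22 hours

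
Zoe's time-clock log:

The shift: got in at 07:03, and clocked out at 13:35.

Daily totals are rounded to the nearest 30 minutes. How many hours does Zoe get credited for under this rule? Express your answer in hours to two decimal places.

6.50 hours

The shift: 07:03–13:35 = 6 h 32 min → rounds to 6 h 30 min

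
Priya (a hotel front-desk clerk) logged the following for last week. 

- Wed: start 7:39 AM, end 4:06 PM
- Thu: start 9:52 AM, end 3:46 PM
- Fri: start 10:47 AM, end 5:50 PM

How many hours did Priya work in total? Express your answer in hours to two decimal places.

21.40 hours

Wed: 7:39 AM–4:06 PM = 8 h 27 min
Thu: 9:52 AM–3:46 PM = 5 h 54 min
Fri: 10:47 AM–5:50 PM = 7 h 3 min
Total: 8 h 27 min + 5 h 54 min + 7 h 3 min = 21 h 24 min.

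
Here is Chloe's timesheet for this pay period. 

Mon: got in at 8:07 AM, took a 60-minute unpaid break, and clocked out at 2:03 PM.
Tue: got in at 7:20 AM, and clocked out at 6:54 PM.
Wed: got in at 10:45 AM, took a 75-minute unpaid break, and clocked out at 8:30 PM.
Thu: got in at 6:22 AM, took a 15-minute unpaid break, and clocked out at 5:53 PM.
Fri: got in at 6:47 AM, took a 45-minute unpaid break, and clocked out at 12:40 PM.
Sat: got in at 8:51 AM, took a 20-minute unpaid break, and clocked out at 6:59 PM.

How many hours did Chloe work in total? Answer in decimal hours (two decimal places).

51.20 hours

Mon: 8:07 AM–2:03 PM = 5 h 56 min; less 60 min break → 4 h 56 min
Tue: 7:20 AM–6:54 PM = 11 h 34 min
Wed: 10:45 AM–8:30 PM = 9 h 45 min; less 75 min break → 8 h 30 min
Thu: 6:22 AM–5:53 PM = 11 h 31 min; less 15 min break → 11 h 16 min
Fri: 6:47 AM–12:40 PM = 5 h 53 min; less 45 min break → 5 h 8 min
Sat: 8:51 AM–6:59 PM = 10 h 8 min; less 20 min break → 9 h 48 min
Total: 4 h 56 min + 11 h 34 min + 8 h 30 min + 11 h 16 min + 5 h 8 min + 9 h 48 min = 51 h 12 min.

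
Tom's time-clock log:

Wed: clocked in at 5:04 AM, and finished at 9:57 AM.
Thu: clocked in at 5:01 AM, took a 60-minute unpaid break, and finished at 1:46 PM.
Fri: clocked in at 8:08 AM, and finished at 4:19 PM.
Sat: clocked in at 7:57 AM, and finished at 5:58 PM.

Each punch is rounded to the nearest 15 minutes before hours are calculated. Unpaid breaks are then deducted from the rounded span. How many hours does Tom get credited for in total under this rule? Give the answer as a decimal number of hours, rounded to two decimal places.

Wed: in 5:04 AM→5:00 AM, out 9:57 AM→10:00 AM; 5 h 0 min
Thu: in 5:01 AM→5:00 AM, out 1:46 PM→1:45 PM; 8 h 45 min − 60 min = 7 h 45 min
Fri: in 8:08 AM→8:15 AM, out 4:19 PM→4:15 PM; 8 h 0 min
Sat: in 7:57 AM→8:00 AM, out 5:58 PM→6:00 PM; 10 h 0 min
Total credited: 30 h 45 min.

30.75 hours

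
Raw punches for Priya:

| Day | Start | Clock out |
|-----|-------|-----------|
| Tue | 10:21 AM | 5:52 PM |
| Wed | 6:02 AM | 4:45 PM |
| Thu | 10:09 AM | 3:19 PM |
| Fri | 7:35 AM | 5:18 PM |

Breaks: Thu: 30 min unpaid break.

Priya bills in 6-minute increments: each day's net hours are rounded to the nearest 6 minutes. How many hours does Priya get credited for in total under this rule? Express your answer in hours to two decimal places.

32.60 hours

Tue: 10:21 AM–5:52 PM = 7 h 31 min → rounds to 7 h 30 min
Wed: 6:02 AM–4:45 PM = 10 h 43 min → rounds to 10 h 42 min
Thu: 10:09 AM–3:19 PM = 5 h 10 min − 30 min = 4 h 40 min → rounds to 4 h 42 min
Fri: 7:35 AM–5:18 PM = 9 h 43 min → rounds to 9 h 42 min
Total credited: 32 h 36 min.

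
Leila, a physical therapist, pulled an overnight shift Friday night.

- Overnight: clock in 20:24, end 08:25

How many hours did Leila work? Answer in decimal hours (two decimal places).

12.02 hours

Overnight: 20:24 → midnight = 3 h 36 min; midnight → 08:25 = 8 h 25 min; span 12 h 1 min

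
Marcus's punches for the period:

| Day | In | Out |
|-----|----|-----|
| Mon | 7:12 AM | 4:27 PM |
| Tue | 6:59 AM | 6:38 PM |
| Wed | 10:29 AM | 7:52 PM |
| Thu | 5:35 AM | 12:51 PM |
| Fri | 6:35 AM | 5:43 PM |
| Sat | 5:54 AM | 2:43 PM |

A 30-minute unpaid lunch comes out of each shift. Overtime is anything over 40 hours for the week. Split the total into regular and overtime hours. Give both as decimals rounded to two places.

Regular 40.00 hours, overtime 14.50 hours

Mon: 7:12 AM–4:27 PM = 9 h 15 min; less 30 min break → 8 h 45 min
Tue: 6:59 AM–6:38 PM = 11 h 39 min; less 30 min break → 11 h 9 min
Wed: 10:29 AM–7:52 PM = 9 h 23 min; less 30 min break → 8 h 53 min
Thu: 5:35 AM–12:51 PM = 7 h 16 min; less 30 min break → 6 h 46 min
Fri: 6:35 AM–5:43 PM = 11 h 8 min; less 30 min break → 10 h 38 min
Sat: 5:54 AM–2:43 PM = 8 h 49 min; less 30 min break → 8 h 19 min
Total worked: 54 h 30 min = 54.50 h.
Threshold 40 h → overtime 14 h 30 min, regular 40 h 0 min.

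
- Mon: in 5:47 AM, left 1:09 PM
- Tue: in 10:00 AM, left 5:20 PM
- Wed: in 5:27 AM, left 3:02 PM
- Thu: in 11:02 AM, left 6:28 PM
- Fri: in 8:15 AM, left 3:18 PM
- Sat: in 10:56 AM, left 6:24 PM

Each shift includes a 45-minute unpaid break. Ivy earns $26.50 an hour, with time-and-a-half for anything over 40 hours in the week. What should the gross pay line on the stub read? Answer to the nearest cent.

$1128.90

Mon: 5:47 AM–1:09 PM = 7 h 22 min; less 45 min break → 6 h 37 min
Tue: 10:00 AM–5:20 PM = 7 h 20 min; less 45 min break → 6 h 35 min
Wed: 5:27 AM–3:02 PM = 9 h 35 min; less 45 min break → 8 h 50 min
Thu: 11:02 AM–6:28 PM = 7 h 26 min; less 45 min break → 6 h 41 min
Fri: 8:15 AM–3:18 PM = 7 h 3 min; less 45 min break → 6 h 18 min
Sat: 10:56 AM–6:24 PM = 7 h 28 min; less 45 min break → 6 h 43 min
Total worked: 41 h 44 min = 2504 min.
Regular 40 h 0 min = 2400 min at $26.50/h; overtime 1 h 44 min = 104 min at $39.75/h.
Pay = (2400 × $26.50 + 104 × $39.75) ÷ 60 = $1128.90.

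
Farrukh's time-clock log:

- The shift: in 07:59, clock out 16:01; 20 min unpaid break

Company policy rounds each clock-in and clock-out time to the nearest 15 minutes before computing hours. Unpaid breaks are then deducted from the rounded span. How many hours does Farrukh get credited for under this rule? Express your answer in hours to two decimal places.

The shift: in 07:59→08:00, out 16:01→16:00; 8 h 0 min − 20 min = 7 h 40 min

7.67 hours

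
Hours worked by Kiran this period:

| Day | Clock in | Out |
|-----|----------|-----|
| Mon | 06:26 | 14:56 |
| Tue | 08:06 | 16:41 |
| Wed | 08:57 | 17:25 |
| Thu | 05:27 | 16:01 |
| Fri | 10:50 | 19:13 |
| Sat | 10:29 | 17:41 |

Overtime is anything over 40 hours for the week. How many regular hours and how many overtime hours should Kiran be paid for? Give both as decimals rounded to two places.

Regular 40.00 hours, overtime 11.70 hours

Mon: 06:26–14:56 = 8 h 30 min
Tue: 08:06–16:41 = 8 h 35 min
Wed: 08:57–17:25 = 8 h 28 min
Thu: 05:27–16:01 = 10 h 34 min
Fri: 10:50–19:13 = 8 h 23 min
Sat: 10:29–17:41 = 7 h 12 min
Total worked: 51 h 42 min = 51.70 h.
Threshold 40 h → overtime 11 h 42 min, regular 40 h 0 min.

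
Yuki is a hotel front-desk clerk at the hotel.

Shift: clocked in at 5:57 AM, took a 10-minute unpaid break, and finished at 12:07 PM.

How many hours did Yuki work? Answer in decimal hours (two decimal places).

6.00 hours

Shift: 5:57 AM–12:07 PM = 6 h 10 min; less 10 min break → 6 h 0 min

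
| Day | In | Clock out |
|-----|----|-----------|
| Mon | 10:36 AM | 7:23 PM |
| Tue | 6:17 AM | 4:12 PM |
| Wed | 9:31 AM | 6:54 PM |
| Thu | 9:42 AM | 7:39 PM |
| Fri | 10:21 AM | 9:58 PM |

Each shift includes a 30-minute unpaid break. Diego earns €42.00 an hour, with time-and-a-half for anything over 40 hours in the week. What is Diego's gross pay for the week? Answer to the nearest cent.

Mon: 10:36 AM–7:23 PM = 8 h 47 min; less 30 min break → 8 h 17 min
Tue: 6:17 AM–4:12 PM = 9 h 55 min; less 30 min break → 9 h 25 min
Wed: 9:31 AM–6:54 PM = 9 h 23 min; less 30 min break → 8 h 53 min
Thu: 9:42 AM–7:39 PM = 9 h 57 min; less 30 min break → 9 h 27 min
Fri: 10:21 AM–9:58 PM = 11 h 37 min; less 30 min break → 11 h 7 min
Total worked: 47 h 9 min = 2829 min.
Regular 40 h 0 min = 2400 min at €42.00/h; overtime 7 h 9 min = 429 min at €63.00/h.
Pay = (2400 × €42.00 + 429 × €63.00) ÷ 60 = €2130.45.

€2130.45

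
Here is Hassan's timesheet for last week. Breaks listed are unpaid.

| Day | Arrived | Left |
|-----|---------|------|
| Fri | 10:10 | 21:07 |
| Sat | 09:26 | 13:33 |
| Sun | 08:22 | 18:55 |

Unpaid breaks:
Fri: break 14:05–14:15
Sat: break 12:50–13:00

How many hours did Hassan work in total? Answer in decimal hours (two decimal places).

Fri: 10:10–21:07 = 10 h 57 min; less 10 min break → 10 h 47 min
Sat: 09:26–13:33 = 4 h 7 min; less 10 min break → 3 h 57 min
Sun: 08:22–18:55 = 10 h 33 min
Total: 10 h 47 min + 3 h 57 min + 10 h 33 min = 25 h 17 min.

25.28 hours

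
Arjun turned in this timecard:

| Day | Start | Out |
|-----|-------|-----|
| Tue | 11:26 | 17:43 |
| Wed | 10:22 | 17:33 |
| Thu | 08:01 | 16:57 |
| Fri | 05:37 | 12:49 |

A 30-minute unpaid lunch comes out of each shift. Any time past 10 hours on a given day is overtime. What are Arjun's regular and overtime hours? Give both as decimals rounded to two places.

Tue: 11:26–17:43 = 6 h 17 min; less 30 min break → 5 h 47 min
Wed: 10:22–17:33 = 7 h 11 min; less 30 min break → 6 h 41 min
Thu: 08:01–16:57 = 8 h 56 min; less 30 min break → 8 h 26 min
Fri: 05:37–12:49 = 7 h 12 min; less 30 min break → 6 h 42 min
Tue reg 5 h 47 min / OT 0 h 0 min; Wed reg 6 h 41 min / OT 0 h 0 min; Thu reg 8 h 26 min / OT 0 h 0 min; Fri reg 6 h 42 min / OT 0 h 0 min.
Totals: regular 27 h 36 min, overtime 0 h 0 min.

Regular 27.60 hours, overtime 0.00 hours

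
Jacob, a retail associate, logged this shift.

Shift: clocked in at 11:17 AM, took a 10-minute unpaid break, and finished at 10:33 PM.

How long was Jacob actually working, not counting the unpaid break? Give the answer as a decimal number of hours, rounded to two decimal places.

11.10 hours

Shift: 11:17 AM–10:33 PM = 11 h 16 min; less 10 min break → 11 h 6 min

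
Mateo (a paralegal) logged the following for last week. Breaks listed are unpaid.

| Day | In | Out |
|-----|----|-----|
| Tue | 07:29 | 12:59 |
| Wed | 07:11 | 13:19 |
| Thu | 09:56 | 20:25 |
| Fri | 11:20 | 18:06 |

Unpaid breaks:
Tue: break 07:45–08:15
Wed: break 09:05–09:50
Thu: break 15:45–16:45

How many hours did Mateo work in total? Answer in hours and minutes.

Tue: 07:29–12:59 = 5 h 30 min; less 30 min break → 5 h 0 min
Wed: 07:11–13:19 = 6 h 8 min; less 45 min break → 5 h 23 min
Thu: 09:56–20:25 = 10 h 29 min; less 60 min break → 9 h 29 min
Fri: 11:20–18:06 = 6 h 46 min
Total: 5 h 0 min + 5 h 23 min + 9 h 29 min + 6 h 46 min = 26 h 38 min.

26 h 38 min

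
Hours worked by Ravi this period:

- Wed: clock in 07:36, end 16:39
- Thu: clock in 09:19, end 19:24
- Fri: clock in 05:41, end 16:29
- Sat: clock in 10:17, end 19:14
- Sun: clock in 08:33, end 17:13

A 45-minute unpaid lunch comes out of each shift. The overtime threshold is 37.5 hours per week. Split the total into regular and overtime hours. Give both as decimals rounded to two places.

Wed: 07:36–16:39 = 9 h 3 min; less 45 min break → 8 h 18 min
Thu: 09:19–19:24 = 10 h 5 min; less 45 min break → 9 h 20 min
Fri: 05:41–16:29 = 10 h 48 min; less 45 min break → 10 h 3 min
Sat: 10:17–19:14 = 8 h 57 min; less 45 min break → 8 h 12 min
Sun: 08:33–17:13 = 8 h 40 min; less 45 min break → 7 h 55 min
Total worked: 43 h 48 min = 43.80 h.
Threshold 37.5 h → overtime 6 h 18 min, regular 37 h 30 min.

Regular 37.50 hours, overtime 6.30 hours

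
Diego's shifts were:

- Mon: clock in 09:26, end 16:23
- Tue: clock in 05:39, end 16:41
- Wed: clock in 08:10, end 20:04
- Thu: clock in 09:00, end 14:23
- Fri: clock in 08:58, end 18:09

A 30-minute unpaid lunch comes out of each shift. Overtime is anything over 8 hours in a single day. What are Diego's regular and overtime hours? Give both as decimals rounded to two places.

Regular 35.33 hours, overtime 6.62 hours

Mon: 09:26–16:23 = 6 h 57 min; less 30 min break → 6 h 27 min
Tue: 05:39–16:41 = 11 h 2 min; less 30 min break → 10 h 32 min
Wed: 08:10–20:04 = 11 h 54 min; less 30 min break → 11 h 24 min
Thu: 09:00–14:23 = 5 h 23 min; less 30 min break → 4 h 53 min
Fri: 08:58–18:09 = 9 h 11 min; less 30 min break → 8 h 41 min
Mon reg 6 h 27 min / OT 0 h 0 min; Tue reg 8 h 0 min / OT 2 h 32 min; Wed reg 8 h 0 min / OT 3 h 24 min; Thu reg 4 h 53 min / OT 0 h 0 min; Fri reg 8 h 0 min / OT 0 h 41 min.
Totals: regular 35 h 20 min, overtime 6 h 37 min.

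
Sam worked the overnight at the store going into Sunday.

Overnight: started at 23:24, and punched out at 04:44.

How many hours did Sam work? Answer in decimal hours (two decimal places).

5.33 hours

Overnight: 23:24 → midnight = 0 h 36 min; midnight → 04:44 = 4 h 44 min; span 5 h 20 min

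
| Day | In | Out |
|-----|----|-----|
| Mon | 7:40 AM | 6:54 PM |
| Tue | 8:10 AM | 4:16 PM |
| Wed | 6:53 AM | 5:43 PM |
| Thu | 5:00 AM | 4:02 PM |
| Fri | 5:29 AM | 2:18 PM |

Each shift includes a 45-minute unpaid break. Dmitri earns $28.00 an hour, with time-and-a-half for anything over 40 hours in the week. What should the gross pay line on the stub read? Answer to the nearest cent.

Mon: 7:40 AM–6:54 PM = 11 h 14 min; less 45 min break → 10 h 29 min
Tue: 8:10 AM–4:16 PM = 8 h 6 min; less 45 min break → 7 h 21 min
Wed: 6:53 AM–5:43 PM = 10 h 50 min; less 45 min break → 10 h 5 min
Thu: 5:00 AM–4:02 PM = 11 h 2 min; less 45 min break → 10 h 17 min
Fri: 5:29 AM–2:18 PM = 8 h 49 min; less 45 min break → 8 h 4 min
Total worked: 46 h 16 min = 2776 min.
Regular 40 h 0 min = 2400 min at $28.00/h; overtime 6 h 16 min = 376 min at $42.00/h.
Pay = (2400 × $28.00 + 376 × $42.00) ÷ 60 = $1383.20.

$1383.20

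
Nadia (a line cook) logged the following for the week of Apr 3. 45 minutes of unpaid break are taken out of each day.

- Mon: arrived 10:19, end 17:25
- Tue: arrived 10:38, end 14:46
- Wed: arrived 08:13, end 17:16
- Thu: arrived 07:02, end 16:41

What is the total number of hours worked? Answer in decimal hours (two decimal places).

26.93 hours

Mon: 10:19–17:25 = 7 h 6 min; less 45 min break → 6 h 21 min
Tue: 10:38–14:46 = 4 h 8 min; less 45 min break → 3 h 23 min
Wed: 08:13–17:16 = 9 h 3 min; less 45 min break → 8 h 18 min
Thu: 07:02–16:41 = 9 h 39 min; less 45 min break → 8 h 54 min
Total: 6 h 21 min + 3 h 23 min + 8 h 18 min + 8 h 54 min = 26 h 56 min.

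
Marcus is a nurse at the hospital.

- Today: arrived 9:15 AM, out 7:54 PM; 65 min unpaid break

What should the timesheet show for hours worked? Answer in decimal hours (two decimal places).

9.57 hours

Today: 9:15 AM–7:54 PM = 10 h 39 min; less 65 min break → 9 h 34 min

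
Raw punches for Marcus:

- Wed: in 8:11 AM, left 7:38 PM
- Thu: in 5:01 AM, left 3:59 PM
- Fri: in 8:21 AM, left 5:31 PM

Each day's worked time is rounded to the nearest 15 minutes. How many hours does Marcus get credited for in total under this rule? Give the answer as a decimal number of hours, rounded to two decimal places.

31.75 hours

Wed: 8:11 AM–7:38 PM = 11 h 27 min → rounds to 11 h 30 min
Thu: 5:01 AM–3:59 PM = 10 h 58 min → rounds to 11 h 0 min
Fri: 8:21 AM–5:31 PM = 9 h 10 min → rounds to 9 h 15 min
Total credited: 31 h 45 min.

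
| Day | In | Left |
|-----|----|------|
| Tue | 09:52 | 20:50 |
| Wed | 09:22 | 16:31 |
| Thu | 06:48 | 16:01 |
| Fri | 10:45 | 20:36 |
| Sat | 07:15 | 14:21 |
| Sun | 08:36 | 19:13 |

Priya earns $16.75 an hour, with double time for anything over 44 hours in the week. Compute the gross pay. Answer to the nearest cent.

$1102.15

Tue: 09:52–20:50 = 10 h 58 min
Wed: 09:22–16:31 = 7 h 9 min
Thu: 06:48–16:01 = 9 h 13 min
Fri: 10:45–20:36 = 9 h 51 min
Sat: 07:15–14:21 = 7 h 6 min
Sun: 08:36–19:13 = 10 h 37 min
Total worked: 54 h 54 min = 3294 min.
Regular 44 h 0 min = 2640 min at $16.75/h; overtime 10 h 54 min = 654 min at $33.50/h.
Pay = (2640 × $16.75 + 654 × $33.50) ÷ 60 = $1102.15.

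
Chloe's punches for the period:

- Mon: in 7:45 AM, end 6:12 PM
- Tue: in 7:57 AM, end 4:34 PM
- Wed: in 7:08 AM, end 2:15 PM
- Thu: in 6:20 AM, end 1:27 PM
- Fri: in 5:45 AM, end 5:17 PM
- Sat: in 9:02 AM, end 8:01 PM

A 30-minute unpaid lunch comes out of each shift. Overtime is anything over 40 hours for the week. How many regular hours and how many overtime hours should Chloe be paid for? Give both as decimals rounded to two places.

Regular 40.00 hours, overtime 12.82 hours

Mon: 7:45 AM–6:12 PM = 10 h 27 min; less 30 min break → 9 h 57 min
Tue: 7:57 AM–4:34 PM = 8 h 37 min; less 30 min break → 8 h 7 min
Wed: 7:08 AM–2:15 PM = 7 h 7 min; less 30 min break → 6 h 37 min
Thu: 6:20 AM–1:27 PM = 7 h 7 min; less 30 min break → 6 h 37 min
Fri: 5:45 AM–5:17 PM = 11 h 32 min; less 30 min break → 11 h 2 min
Sat: 9:02 AM–8:01 PM = 10 h 59 min; less 30 min break → 10 h 29 min
Total worked: 52 h 49 min = 52.82 h.
Threshold 40 h → overtime 12 h 49 min, regular 40 h 0 min.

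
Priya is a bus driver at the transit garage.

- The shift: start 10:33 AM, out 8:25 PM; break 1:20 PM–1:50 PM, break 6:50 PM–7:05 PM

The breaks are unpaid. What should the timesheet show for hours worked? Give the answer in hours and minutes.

9 h 7 min

The shift: 10:33 AM–8:25 PM = 9 h 52 min; less 45 min break → 9 h 7 min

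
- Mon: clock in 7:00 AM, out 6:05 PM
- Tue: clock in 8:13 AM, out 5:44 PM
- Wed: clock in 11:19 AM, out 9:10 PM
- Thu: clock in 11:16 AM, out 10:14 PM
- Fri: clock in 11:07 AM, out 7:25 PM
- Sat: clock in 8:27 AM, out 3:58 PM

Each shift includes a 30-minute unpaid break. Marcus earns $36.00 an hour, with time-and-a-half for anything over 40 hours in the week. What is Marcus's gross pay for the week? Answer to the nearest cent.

$2208.60

Mon: 7:00 AM–6:05 PM = 11 h 5 min; less 30 min break → 10 h 35 min
Tue: 8:13 AM–5:44 PM = 9 h 31 min; less 30 min break → 9 h 1 min
Wed: 11:19 AM–9:10 PM = 9 h 51 min; less 30 min break → 9 h 21 min
Thu: 11:16 AM–10:14 PM = 10 h 58 min; less 30 min break → 10 h 28 min
Fri: 11:07 AM–7:25 PM = 8 h 18 min; less 30 min break → 7 h 48 min
Sat: 8:27 AM–3:58 PM = 7 h 31 min; less 30 min break → 7 h 1 min
Total worked: 54 h 14 min = 3254 min.
Regular 40 h 0 min = 2400 min at $36.00/h; overtime 14 h 14 min = 854 min at $54.00/h.
Pay = (2400 × $36.00 + 854 × $54.00) ÷ 60 = $2208.60.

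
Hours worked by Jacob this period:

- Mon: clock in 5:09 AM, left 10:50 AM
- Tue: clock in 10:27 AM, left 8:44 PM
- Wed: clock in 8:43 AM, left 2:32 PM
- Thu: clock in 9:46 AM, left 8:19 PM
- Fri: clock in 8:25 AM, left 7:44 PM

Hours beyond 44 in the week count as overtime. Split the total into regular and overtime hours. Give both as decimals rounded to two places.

Regular 43.65 hours, overtime 0.00 hours

Mon: 5:09 AM–10:50 AM = 5 h 41 min
Tue: 10:27 AM–8:44 PM = 10 h 17 min
Wed: 8:43 AM–2:32 PM = 5 h 49 min
Thu: 9:46 AM–8:19 PM = 10 h 33 min
Fri: 8:25 AM–7:44 PM = 11 h 19 min
Total worked: 43 h 39 min = 43.65 h.
Threshold 44 h → overtime 0 h 0 min, regular 43 h 39 min.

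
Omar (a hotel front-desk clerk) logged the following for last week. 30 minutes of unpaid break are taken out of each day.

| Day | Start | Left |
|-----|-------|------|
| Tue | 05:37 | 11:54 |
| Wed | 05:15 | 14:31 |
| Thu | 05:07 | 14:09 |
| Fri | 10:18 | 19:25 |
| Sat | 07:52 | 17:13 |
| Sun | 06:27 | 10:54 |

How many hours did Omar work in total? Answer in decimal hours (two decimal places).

Tue: 05:37–11:54 = 6 h 17 min; less 30 min break → 5 h 47 min
Wed: 05:15–14:31 = 9 h 16 min; less 30 min break → 8 h 46 min
Thu: 05:07–14:09 = 9 h 2 min; less 30 min break → 8 h 32 min
Fri: 10:18–19:25 = 9 h 7 min; less 30 min break → 8 h 37 min
Sat: 07:52–17:13 = 9 h 21 min; less 30 min break → 8 h 51 min
Sun: 06:27–10:54 = 4 h 27 min; less 30 min break → 3 h 57 min
Total: 5 h 47 min + 8 h 46 min + 8 h 32 min + 8 h 37 min + 8 h 51 min + 3 h 57 min = 44 h 30 min.

44.50 hours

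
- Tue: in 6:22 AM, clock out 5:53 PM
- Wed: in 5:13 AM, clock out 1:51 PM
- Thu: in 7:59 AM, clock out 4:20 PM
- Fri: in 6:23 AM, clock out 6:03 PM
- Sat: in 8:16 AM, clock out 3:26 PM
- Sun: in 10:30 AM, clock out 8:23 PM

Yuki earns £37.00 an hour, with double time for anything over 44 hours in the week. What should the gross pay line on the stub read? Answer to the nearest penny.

Tue: 6:22 AM–5:53 PM = 11 h 31 min
Wed: 5:13 AM–1:51 PM = 8 h 38 min
Thu: 7:59 AM–4:20 PM = 8 h 21 min
Fri: 6:23 AM–6:03 PM = 11 h 40 min
Sat: 8:16 AM–3:26 PM = 7 h 10 min
Sun: 10:30 AM–8:23 PM = 9 h 53 min
Total worked: 57 h 13 min = 3433 min.
Regular 44 h 0 min = 2640 min at £37.00/h; overtime 13 h 13 min = 793 min at £74.00/h.
Pay = (2640 × £37.00 + 793 × £74.00) ÷ 60 = £2606.03.

£2606.03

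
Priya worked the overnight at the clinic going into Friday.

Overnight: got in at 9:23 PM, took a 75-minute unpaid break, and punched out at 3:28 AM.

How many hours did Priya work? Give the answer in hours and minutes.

4 h 50 min

Overnight: 9:23 PM → midnight = 2 h 37 min; midnight → 3:28 AM = 3 h 28 min; span 6 h 5 min; less 75 min break → 4 h 50 min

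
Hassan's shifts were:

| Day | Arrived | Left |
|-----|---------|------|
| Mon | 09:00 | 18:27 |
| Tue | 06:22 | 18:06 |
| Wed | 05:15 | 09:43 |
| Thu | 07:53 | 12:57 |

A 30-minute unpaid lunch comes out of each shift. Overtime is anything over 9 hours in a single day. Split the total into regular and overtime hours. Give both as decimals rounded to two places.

Mon: 09:00–18:27 = 9 h 27 min; less 30 min break → 8 h 57 min
Tue: 06:22–18:06 = 11 h 44 min; less 30 min break → 11 h 14 min
Wed: 05:15–09:43 = 4 h 28 min; less 30 min break → 3 h 58 min
Thu: 07:53–12:57 = 5 h 4 min; less 30 min break → 4 h 34 min
Mon reg 8 h 57 min / OT 0 h 0 min; Tue reg 9 h 0 min / OT 2 h 14 min; Wed reg 3 h 58 min / OT 0 h 0 min; Thu reg 4 h 34 min / OT 0 h 0 min.
Totals: regular 26 h 29 min, overtime 2 h 14 min.

Regular 26.48 hours, overtime 2.23 hours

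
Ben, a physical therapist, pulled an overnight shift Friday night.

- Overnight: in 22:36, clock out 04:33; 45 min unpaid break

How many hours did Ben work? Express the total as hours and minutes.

5 h 12 min

Overnight: 22:36 → midnight = 1 h 24 min; midnight → 04:33 = 4 h 33 min; span 5 h 57 min; less 45 min break → 5 h 12 min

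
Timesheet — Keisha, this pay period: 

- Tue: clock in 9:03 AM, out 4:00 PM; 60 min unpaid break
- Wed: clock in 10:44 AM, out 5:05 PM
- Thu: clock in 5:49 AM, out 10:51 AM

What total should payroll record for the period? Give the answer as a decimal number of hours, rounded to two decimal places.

Tue: 9:03 AM–4:00 PM = 6 h 57 min; less 60 min break → 5 h 57 min
Wed: 10:44 AM–5:05 PM = 6 h 21 min
Thu: 5:49 AM–10:51 AM = 5 h 2 min
Total: 5 h 57 min + 6 h 21 min + 5 h 2 min = 17 h 20 min.

17.33 hours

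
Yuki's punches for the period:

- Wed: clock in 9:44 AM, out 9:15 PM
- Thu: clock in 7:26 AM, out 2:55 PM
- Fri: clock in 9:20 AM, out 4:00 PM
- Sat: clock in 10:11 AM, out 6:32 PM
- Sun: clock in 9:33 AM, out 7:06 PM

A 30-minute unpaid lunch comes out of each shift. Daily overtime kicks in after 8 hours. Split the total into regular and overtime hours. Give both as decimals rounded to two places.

Wed: 9:44 AM–9:15 PM = 11 h 31 min; less 30 min break → 11 h 1 min
Thu: 7:26 AM–2:55 PM = 7 h 29 min; less 30 min break → 6 h 59 min
Fri: 9:20 AM–4:00 PM = 6 h 40 min; less 30 min break → 6 h 10 min
Sat: 10:11 AM–6:32 PM = 8 h 21 min; less 30 min break → 7 h 51 min
Sun: 9:33 AM–7:06 PM = 9 h 33 min; less 30 min break → 9 h 3 min
Wed reg 8 h 0 min / OT 3 h 1 min; Thu reg 6 h 59 min / OT 0 h 0 min; Fri reg 6 h 10 min / OT 0 h 0 min; Sat reg 7 h 51 min / OT 0 h 0 min; Sun reg 8 h 0 min / OT 1 h 3 min.
Totals: regular 37 h 0 min, overtime 4 h 4 min.

Regular 37.00 hours, overtime 4.07 hours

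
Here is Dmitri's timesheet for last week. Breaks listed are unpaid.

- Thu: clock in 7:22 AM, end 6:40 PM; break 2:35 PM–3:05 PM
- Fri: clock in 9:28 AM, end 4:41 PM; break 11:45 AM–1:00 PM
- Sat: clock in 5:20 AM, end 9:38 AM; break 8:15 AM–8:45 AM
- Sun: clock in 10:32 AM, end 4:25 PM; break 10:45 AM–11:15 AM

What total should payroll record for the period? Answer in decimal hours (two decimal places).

Thu: 7:22 AM–6:40 PM = 11 h 18 min; less 30 min break → 10 h 48 min
Fri: 9:28 AM–4:41 PM = 7 h 13 min; less 75 min break → 5 h 58 min
Sat: 5:20 AM–9:38 AM = 4 h 18 min; less 30 min break → 3 h 48 min
Sun: 10:32 AM–4:25 PM = 5 h 53 min; less 30 min break → 5 h 23 min
Total: 10 h 48 min + 5 h 58 min + 3 h 48 min + 5 h 23 min = 25 h 57 min.

25.95 hours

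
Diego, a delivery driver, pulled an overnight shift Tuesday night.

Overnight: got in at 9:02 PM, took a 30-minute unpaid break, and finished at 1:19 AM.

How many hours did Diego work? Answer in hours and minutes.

3 h 47 min

Overnight: 9:02 PM → midnight = 2 h 58 min; midnight → 1:19 AM = 1 h 19 min; span 4 h 17 min; less 30 min break → 3 h 47 min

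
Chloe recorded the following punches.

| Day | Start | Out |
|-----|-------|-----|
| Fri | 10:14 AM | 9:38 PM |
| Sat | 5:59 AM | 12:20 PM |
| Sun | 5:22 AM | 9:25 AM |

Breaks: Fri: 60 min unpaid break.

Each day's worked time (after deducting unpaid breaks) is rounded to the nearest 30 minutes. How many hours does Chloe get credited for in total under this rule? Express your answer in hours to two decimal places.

Fri: 10:14 AM–9:38 PM = 11 h 24 min − 60 min = 10 h 24 min → rounds to 10 h 30 min
Sat: 5:59 AM–12:20 PM = 6 h 21 min → rounds to 6 h 30 min
Sun: 5:22 AM–9:25 AM = 4 h 3 min → rounds to 4 h 0 min
Total credited: 21 h 0 min.

21.00 hours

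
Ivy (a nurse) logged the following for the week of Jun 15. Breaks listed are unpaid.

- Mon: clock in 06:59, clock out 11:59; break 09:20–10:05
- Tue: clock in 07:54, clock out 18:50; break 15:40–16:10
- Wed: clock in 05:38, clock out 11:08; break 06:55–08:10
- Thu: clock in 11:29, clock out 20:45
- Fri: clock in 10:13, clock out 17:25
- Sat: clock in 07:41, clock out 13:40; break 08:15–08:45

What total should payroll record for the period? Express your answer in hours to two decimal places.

40.88 hours

Mon: 06:59–11:59 = 5 h 0 min; less 45 min break → 4 h 15 min
Tue: 07:54–18:50 = 10 h 56 min; less 30 min break → 10 h 26 min
Wed: 05:38–11:08 = 5 h 30 min; less 75 min break → 4 h 15 min
Thu: 11:29–20:45 = 9 h 16 min
Fri: 10:13–17:25 = 7 h 12 min
Sat: 07:41–13:40 = 5 h 59 min; less 30 min break → 5 h 29 min
Total: 4 h 15 min + 10 h 26 min + 4 h 15 min + 9 h 16 min + 7 h 12 min + 5 h 29 min = 40 h 53 min.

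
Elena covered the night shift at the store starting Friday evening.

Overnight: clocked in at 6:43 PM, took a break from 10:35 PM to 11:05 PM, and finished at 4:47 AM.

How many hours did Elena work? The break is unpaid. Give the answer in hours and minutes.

9 h 34 min

Overnight: 6:43 PM → midnight = 5 h 17 min; midnight → 4:47 AM = 4 h 47 min; span 10 h 4 min; less 30 min break → 9 h 34 min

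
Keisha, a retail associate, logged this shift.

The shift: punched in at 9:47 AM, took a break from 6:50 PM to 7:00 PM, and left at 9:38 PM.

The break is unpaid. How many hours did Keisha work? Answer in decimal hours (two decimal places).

11.68 hours

The shift: 9:47 AM–9:38 PM = 11 h 51 min; less 10 min break → 11 h 41 min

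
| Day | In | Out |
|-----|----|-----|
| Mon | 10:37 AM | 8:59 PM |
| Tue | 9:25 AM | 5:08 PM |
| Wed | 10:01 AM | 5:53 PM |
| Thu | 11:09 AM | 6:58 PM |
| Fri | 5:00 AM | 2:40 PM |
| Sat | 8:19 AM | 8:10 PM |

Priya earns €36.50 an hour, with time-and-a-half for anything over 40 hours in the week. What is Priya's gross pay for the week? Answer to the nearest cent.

Mon: 10:37 AM–8:59 PM = 10 h 22 min
Tue: 9:25 AM–5:08 PM = 7 h 43 min
Wed: 10:01 AM–5:53 PM = 7 h 52 min
Thu: 11:09 AM–6:58 PM = 7 h 49 min
Fri: 5:00 AM–2:40 PM = 9 h 40 min
Sat: 8:19 AM–8:10 PM = 11 h 51 min
Total worked: 55 h 17 min = 3317 min.
Regular 40 h 0 min = 2400 min at €36.50/h; overtime 15 h 17 min = 917 min at €54.75/h.
Pay = (2400 × €36.50 + 917 × €54.75) ÷ 60 = €2296.76.

€2296.76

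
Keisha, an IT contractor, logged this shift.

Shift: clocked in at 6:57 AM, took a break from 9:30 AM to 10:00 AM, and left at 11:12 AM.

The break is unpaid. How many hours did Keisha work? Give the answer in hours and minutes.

3 h 45 min

Shift: 6:57 AM–11:12 AM = 4 h 15 min; less 30 min break → 3 h 45 min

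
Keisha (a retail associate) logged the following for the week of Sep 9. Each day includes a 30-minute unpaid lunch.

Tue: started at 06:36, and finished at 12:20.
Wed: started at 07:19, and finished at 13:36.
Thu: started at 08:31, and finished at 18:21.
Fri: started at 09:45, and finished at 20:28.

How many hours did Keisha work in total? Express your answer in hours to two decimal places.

30.57 hours

Tue: 06:36–12:20 = 5 h 44 min; less 30 min break → 5 h 14 min
Wed: 07:19–13:36 = 6 h 17 min; less 30 min break → 5 h 47 min
Thu: 08:31–18:21 = 9 h 50 min; less 30 min break → 9 h 20 min
Fri: 09:45–20:28 = 10 h 43 min; less 30 min break → 10 h 13 min
Total: 5 h 14 min + 5 h 47 min + 9 h 20 min + 10 h 13 min = 30 h 34 min.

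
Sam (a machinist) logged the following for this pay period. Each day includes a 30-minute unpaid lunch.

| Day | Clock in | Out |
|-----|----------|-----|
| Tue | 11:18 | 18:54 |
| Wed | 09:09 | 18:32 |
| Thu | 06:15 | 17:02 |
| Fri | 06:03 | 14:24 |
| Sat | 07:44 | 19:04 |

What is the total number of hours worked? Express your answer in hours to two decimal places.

Tue: 11:18–18:54 = 7 h 36 min; less 30 min break → 7 h 6 min
Wed: 09:09–18:32 = 9 h 23 min; less 30 min break → 8 h 53 min
Thu: 06:15–17:02 = 10 h 47 min; less 30 min break → 10 h 17 min
Fri: 06:03–14:24 = 8 h 21 min; less 30 min break → 7 h 51 min
Sat: 07:44–19:04 = 11 h 20 min; less 30 min break → 10 h 50 min
Total: 7 h 6 min + 8 h 53 min + 10 h 17 min + 7 h 51 min + 10 h 50 min = 44 h 57 min.

44.95 hours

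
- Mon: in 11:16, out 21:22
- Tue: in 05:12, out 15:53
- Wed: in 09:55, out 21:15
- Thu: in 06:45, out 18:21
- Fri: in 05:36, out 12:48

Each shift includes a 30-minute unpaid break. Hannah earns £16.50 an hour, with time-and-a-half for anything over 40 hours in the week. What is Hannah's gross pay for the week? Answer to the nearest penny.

Mon: 11:16–21:22 = 10 h 6 min; less 30 min break → 9 h 36 min
Tue: 05:12–15:53 = 10 h 41 min; less 30 min break → 10 h 11 min
Wed: 09:55–21:15 = 11 h 20 min; less 30 min break → 10 h 50 min
Thu: 06:45–18:21 = 11 h 36 min; less 30 min break → 11 h 6 min
Fri: 05:36–12:48 = 7 h 12 min; less 30 min break → 6 h 42 min
Total worked: 48 h 25 min = 2905 min.
Regular 40 h 0 min = 2400 min at £16.50/h; overtime 8 h 25 min = 505 min at £24.75/h.
Pay = (2400 × £16.50 + 505 × £24.75) ÷ 60 = £868.31.

£868.31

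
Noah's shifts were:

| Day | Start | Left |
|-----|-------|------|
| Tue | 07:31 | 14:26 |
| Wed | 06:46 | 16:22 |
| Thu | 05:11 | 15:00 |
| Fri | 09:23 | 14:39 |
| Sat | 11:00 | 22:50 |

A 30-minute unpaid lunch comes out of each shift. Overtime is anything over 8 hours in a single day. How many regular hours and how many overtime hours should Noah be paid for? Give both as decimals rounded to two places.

Tue: 07:31–14:26 = 6 h 55 min; less 30 min break → 6 h 25 min
Wed: 06:46–16:22 = 9 h 36 min; less 30 min break → 9 h 6 min
Thu: 05:11–15:00 = 9 h 49 min; less 30 min break → 9 h 19 min
Fri: 09:23–14:39 = 5 h 16 min; less 30 min break → 4 h 46 min
Sat: 11:00–22:50 = 11 h 50 min; less 30 min break → 11 h 20 min
Tue reg 6 h 25 min / OT 0 h 0 min; Wed reg 8 h 0 min / OT 1 h 6 min; Thu reg 8 h 0 min / OT 1 h 19 min; Fri reg 4 h 46 min / OT 0 h 0 min; Sat reg 8 h 0 min / OT 3 h 20 min.
Totals: regular 35 h 11 min, overtime 5 h 45 min.

Regular 35.18 hours, overtime 5.75 hours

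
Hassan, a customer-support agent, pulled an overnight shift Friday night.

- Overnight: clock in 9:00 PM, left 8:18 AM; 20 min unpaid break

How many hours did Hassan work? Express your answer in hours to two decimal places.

Overnight: 9:00 PM → midnight = 3 h 0 min; midnight → 8:18 AM = 8 h 18 min; span 11 h 18 min; less 20 min break → 10 h 58 min

10.97 hours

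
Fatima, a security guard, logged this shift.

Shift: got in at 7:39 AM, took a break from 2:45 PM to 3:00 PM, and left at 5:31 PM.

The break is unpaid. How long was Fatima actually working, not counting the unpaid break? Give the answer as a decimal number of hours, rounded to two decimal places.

9.62 hours

Shift: 7:39 AM–5:31 PM = 9 h 52 min; less 15 min break → 9 h 37 min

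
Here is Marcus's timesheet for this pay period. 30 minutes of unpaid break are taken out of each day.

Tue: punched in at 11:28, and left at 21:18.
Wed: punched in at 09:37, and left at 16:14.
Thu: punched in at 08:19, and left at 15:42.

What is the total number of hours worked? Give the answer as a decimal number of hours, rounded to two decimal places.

22.33 hours

Tue: 11:28–21:18 = 9 h 50 min; less 30 min break → 9 h 20 min
Wed: 09:37–16:14 = 6 h 37 min; less 30 min break → 6 h 7 min
Thu: 08:19–15:42 = 7 h 23 min; less 30 min break → 6 h 53 min
Total: 9 h 20 min + 6 h 7 min + 6 h 53 min = 22 h 20 min.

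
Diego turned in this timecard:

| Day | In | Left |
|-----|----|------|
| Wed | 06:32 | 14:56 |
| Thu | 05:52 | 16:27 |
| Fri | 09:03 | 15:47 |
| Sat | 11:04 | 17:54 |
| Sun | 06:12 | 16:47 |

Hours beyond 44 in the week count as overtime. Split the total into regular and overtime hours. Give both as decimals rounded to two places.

Regular 43.13 hours, overtime 0.00 hours

Wed: 06:32–14:56 = 8 h 24 min
Thu: 05:52–16:27 = 10 h 35 min
Fri: 09:03–15:47 = 6 h 44 min
Sat: 11:04–17:54 = 6 h 50 min
Sun: 06:12–16:47 = 10 h 35 min
Total worked: 43 h 8 min = 43.13 h.
Threshold 44 h → overtime 0 h 0 min, regular 43 h 8 min.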